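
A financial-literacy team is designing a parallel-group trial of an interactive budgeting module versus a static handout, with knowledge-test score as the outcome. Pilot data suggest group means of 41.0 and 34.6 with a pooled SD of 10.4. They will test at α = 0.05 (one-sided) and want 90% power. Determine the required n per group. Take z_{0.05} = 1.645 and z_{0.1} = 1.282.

n = 46 per group

Cohen's d = |M₁ − M₂| / SD_pooled = |41.0 − 34.6| / 10.4 = 6.4 / 10.4 = 0.615.
For two independent groups with equal n: n = 2·((z_{α} + z_β) / d)².
z_{α} + z_β = 1.645 + 1.282 = 2.927.
n = 2 × (2.927 / 0.615)² = 2 × 4.759² = 2 × 22.65 = 45.3.
Round up to the next whole participant.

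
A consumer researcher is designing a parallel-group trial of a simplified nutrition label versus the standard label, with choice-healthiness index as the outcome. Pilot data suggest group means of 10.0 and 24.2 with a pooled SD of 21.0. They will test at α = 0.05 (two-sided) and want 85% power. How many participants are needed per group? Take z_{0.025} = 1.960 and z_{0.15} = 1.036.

n = 40 per group

Cohen's d = |M₁ − M₂| / SD_pooled = |10.0 − 24.2| / 21.0 = 14.2 / 21.0 = 0.676.
For two independent groups with equal n: n = 2·((z_{α/2} + z_β) / d)².
z_{α/2} + z_β = 1.960 + 1.036 = 2.996.
n = 2 × (2.996 / 0.676)² = 2 × 4.432² = 2 × 19.64 = 39.3.
Round up to the next whole participant.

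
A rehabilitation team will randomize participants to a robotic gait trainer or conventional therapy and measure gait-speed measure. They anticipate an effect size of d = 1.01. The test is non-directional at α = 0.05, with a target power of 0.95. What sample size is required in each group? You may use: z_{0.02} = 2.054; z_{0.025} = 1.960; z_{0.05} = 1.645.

For two independent groups with equal n: n = 2·((z_{α/2} + z_β) / d)².
z_{α/2} + z_β = 1.960 + 1.645 = 3.605.
n = 2 × (3.605 / 1.01)² = 2 × 3.569² = 2 × 12.74 = 25.5.
Round up to the next whole participant.

n = 26 per group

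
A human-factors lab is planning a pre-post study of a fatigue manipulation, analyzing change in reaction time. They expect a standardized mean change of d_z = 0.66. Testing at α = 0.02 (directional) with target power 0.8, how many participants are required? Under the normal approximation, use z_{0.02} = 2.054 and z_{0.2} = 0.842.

n = 20 pairs

For a paired (one-sample on differences) test: n = ((z_{α} + z_β) / d)².
z_{α} + z_β = 2.054 + 0.842 = 2.896.
n = (2.896 / 0.66)² = 4.388² = 19.25.
Round up.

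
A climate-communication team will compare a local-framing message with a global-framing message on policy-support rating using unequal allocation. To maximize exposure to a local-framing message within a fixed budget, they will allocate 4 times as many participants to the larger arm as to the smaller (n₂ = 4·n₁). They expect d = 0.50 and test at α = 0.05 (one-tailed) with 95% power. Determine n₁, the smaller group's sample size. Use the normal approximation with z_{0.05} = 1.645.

With allocation ratio k = n₂/n₁ = 4, Var(x̄₁−x̄₂) = σ²(1/n₁ + 1/(k·n₁)) = σ²·(k+1)/(k·n₁).
So n₁ = (1 + 1/k)·((z_{α} + z_β)/d)² = 1.250 × (3.290/0.50)².
n₁ = 1.250 × 43.30 = 54.1.
Round up: n₁ = 55, giving n₂ = 4 × 55 = 220.

n₁ = 55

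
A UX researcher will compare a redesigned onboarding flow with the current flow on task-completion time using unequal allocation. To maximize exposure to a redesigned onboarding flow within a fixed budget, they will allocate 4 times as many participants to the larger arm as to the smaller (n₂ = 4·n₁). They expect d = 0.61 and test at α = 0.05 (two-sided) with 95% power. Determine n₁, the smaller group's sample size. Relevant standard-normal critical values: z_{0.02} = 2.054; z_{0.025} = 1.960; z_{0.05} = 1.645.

With allocation ratio k = n₂/n₁ = 4, Var(x̄₁−x̄₂) = σ²(1/n₁ + 1/(k·n₁)) = σ²·(k+1)/(k·n₁).
So n₁ = (1 + 1/k)·((z_{α/2} + z_β)/d)² = 1.250 × (3.605/0.61)².
n₁ = 1.250 × 34.93 = 43.7.
Round up: n₁ = 44, giving n₂ = 4 × 44 = 176.

n₁ = 44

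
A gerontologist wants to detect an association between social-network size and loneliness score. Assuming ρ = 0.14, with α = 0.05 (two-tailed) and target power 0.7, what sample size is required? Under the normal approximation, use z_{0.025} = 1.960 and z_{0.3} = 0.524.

n = 314

Fisher's z: C = ½·ln((1+r)/(1−r)) = ½·ln(1.3256) = 0.1409.
n = ((z_{α/2} + z_β)/C)² + 3.
(1.960 + 0.524) / 0.1409 = 2.484 / 0.1409 = 17.630.
n = 17.630² + 3 = 310.80 + 3 = 313.8.
Round up.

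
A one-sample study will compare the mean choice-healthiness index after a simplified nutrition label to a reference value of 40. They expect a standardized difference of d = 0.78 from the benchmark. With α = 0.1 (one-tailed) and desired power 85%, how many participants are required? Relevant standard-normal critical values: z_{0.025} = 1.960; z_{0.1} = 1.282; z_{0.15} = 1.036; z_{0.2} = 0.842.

n = 9

For a one-sample test: n = ((z_{α} + z_β) / d)².
z_{α} + z_β = 1.282 + 1.036 = 2.318.
n = (2.318 / 0.78)² = 2.972² = 8.83.
Round up.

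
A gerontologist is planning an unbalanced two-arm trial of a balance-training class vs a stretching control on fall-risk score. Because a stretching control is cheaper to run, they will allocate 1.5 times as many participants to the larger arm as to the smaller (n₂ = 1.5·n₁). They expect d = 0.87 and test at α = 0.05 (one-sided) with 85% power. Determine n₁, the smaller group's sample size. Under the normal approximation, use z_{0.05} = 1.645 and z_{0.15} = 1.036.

With allocation ratio k = n₂/n₁ = 1.5, Var(x̄₁−x̄₂) = σ²(1/n₁ + 1/(k·n₁)) = σ²·(k+1)/(k·n₁).
So n₁ = (1 + 1/k)·((z_{α} + z_β)/d)² = 1.667 × (2.681/0.87)².
n₁ = 1.667 × 9.50 = 15.8.
Round up: n₁ = 16, giving n₂ = 1.5 × 16 = 24.

n₁ = 16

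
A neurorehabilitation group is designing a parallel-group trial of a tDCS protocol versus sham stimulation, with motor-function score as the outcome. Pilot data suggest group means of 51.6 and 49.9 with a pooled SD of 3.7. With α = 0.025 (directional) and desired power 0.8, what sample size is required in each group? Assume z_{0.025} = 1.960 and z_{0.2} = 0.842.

Cohen's d = |M₁ − M₂| / SD_pooled = |51.6 − 49.9| / 3.7 = 1.7 / 3.7 = 0.459.
For two independent groups with equal n: n = 2·((z_{α} + z_β) / d)².
z_{α} + z_β = 1.960 + 0.842 = 2.802.
n = 2 × (2.802 / 0.459)² = 2 × 6.105² = 2 × 37.27 = 74.5.
Round up to the next whole participant.

n = 75 per group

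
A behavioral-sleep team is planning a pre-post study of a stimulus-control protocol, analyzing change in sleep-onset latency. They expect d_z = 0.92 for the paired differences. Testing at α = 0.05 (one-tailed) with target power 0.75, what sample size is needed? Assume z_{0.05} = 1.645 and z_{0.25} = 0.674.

For a paired (one-sample on differences) test: n = ((z_{α} + z_β) / d)².
z_{α} + z_β = 1.645 + 0.674 = 2.319.
n = (2.319 / 0.92)² = 2.521² = 6.35.
Round up.

n = 7 pairs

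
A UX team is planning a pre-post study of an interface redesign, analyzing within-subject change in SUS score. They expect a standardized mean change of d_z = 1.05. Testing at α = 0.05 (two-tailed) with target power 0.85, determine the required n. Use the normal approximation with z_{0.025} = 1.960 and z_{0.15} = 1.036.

n = 9 pairs

For a paired (one-sample on differences) test: n = ((z_{α/2} + z_β) / d)².
z_{α/2} + z_β = 1.960 + 1.036 = 2.996.
n = (2.996 / 1.05)² = 2.853² = 8.14.
Round up.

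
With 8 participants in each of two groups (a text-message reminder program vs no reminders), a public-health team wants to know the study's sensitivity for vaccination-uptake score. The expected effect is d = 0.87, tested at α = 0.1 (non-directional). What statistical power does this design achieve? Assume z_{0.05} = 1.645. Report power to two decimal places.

power ≈ 0.54

For two equal groups, power = Φ(d·√(n/2) − z_{α/2}).
d·√(n/2) = 0.87 × √(8/2) = 0.87 × 2.000 = 1.740.
z_β = 1.740 − 1.645 = 0.095.
Power = Φ(0.095) = 0.538.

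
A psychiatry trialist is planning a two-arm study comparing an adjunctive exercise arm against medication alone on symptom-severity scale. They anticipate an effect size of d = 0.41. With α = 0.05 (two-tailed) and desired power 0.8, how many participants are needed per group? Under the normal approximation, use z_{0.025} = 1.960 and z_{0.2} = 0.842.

n = 94 per group

For two independent groups with equal n: n = 2·((z_{α/2} + z_β) / d)².
z_{α/2} + z_β = 1.960 + 0.842 = 2.802.
n = 2 × (2.802 / 0.41)² = 2 × 6.834² = 2 × 46.71 = 93.4.
Round up to the next whole participant.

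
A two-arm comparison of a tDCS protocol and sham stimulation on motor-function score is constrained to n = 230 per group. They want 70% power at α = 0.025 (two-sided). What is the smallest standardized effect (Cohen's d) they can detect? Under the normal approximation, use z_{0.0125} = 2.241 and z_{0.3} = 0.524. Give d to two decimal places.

d_min ≈ 0.26

For two independent groups of n = 230 each: d_min = (z_{α/2} + z_β)·√(2/n).
z-sum = 2.241 + 0.524 = 2.765.
d_min = 2.765 × √(2/230) = 2.765 × 0.0933 = 0.258.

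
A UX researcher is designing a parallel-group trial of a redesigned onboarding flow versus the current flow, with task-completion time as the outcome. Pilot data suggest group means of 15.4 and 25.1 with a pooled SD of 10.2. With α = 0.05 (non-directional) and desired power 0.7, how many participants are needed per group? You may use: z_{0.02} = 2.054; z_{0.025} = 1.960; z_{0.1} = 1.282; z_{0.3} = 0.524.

Cohen's d = |M₁ − M₂| / SD_pooled = |15.4 − 25.1| / 10.2 = 9.7 / 10.2 = 0.951.
For two independent groups with equal n: n = 2·((z_{α/2} + z_β) / d)².
z_{α/2} + z_β = 1.960 + 0.524 = 2.484.
n = 2 × (2.484 / 0.951)² = 2 × 2.612² = 2 × 6.82 = 13.6.
Round up to the next whole participant.

n = 14 per group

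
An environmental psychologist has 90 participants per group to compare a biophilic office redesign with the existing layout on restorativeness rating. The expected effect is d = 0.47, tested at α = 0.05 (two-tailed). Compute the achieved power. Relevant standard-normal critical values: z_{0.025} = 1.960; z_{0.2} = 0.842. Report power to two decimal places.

power ≈ 0.88

For two equal groups, power = Φ(d·√(n/2) − z_{α/2}).
d·√(n/2) = 0.47 × √(90/2) = 0.47 × 6.708 = 3.153.
z_β = 3.153 − 1.960 = 1.193.
Power = Φ(1.193) = 0.884.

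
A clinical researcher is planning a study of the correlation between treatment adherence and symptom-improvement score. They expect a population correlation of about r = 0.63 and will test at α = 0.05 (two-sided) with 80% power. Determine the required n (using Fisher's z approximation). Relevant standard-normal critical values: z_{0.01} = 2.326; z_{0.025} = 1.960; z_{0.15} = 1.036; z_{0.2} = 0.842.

n = 18

Fisher's z: C = ½·ln((1+r)/(1−r)) = ½·ln(4.4054) = 0.7414.
n = ((z_{α/2} + z_β)/C)² + 3.
(1.960 + 0.842) / 0.7414 = 2.802 / 0.7414 = 3.779.
n = 3.779² + 3 = 14.28 + 3 = 17.3.
Round up.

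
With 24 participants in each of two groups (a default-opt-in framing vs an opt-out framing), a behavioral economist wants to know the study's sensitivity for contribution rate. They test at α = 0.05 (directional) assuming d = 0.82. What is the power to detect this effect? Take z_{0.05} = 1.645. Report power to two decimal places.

power ≈ 0.88

For two equal groups, power = Φ(d·√(n/2) − z_{α}).
d·√(n/2) = 0.82 × √(24/2) = 0.82 × 3.464 = 2.841.
z_β = 2.841 − 1.645 = 1.196.
Power = Φ(1.196) = 0.884.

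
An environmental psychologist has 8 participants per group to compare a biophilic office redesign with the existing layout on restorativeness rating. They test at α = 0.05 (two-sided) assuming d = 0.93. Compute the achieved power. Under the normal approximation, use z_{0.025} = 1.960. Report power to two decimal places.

power ≈ 0.46

For two equal groups, power = Φ(d·√(n/2) − z_{α/2}).
d·√(n/2) = 0.93 × √(8/2) = 0.93 × 2.000 = 1.860.
z_β = 1.860 − 1.960 = -0.100.
Power = Φ(-0.100) = 0.460.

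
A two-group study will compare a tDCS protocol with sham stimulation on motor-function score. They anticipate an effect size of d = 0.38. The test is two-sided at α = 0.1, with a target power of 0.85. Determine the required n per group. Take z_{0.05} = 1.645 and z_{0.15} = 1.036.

n = 100 per group

For two independent groups with equal n: n = 2·((z_{α/2} + z_β) / d)².
z_{α/2} + z_β = 1.645 + 1.036 = 2.681.
n = 2 × (2.681 / 0.38)² = 2 × 7.055² = 2 × 49.78 = 99.6.
Round up to the next whole participant.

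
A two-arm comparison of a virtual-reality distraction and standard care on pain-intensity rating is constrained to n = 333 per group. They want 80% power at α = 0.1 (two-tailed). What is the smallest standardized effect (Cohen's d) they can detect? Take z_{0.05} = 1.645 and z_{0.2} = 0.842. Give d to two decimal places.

For two independent groups of n = 333 each: d_min = (z_{α/2} + z_β)·√(2/n).
z-sum = 1.645 + 0.842 = 2.487.
d_min = 2.487 × √(2/333) = 2.487 × 0.0775 = 0.193.

d_min ≈ 0.19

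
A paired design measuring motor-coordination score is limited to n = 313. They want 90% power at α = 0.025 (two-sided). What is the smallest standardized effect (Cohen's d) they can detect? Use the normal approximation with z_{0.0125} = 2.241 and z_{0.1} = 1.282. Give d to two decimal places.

For a single sample (or paired design) of n = 313: d_min = (z_{α/2} + z_β)/√n.
z-sum = 2.241 + 1.282 = 3.523.
d_min = 3.523 / √313 = 3.523 / 17.692 = 0.199.

d_min ≈ 0.20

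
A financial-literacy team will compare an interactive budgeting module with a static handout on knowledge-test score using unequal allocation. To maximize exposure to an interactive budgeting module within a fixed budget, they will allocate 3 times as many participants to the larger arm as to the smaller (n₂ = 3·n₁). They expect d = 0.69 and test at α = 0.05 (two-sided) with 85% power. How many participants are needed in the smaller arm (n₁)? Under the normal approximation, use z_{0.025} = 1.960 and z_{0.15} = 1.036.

With allocation ratio k = n₂/n₁ = 3, Var(x̄₁−x̄₂) = σ²(1/n₁ + 1/(k·n₁)) = σ²·(k+1)/(k·n₁).
So n₁ = (1 + 1/k)·((z_{α/2} + z_β)/d)² = 1.333 × (2.996/0.69)².
n₁ = 1.333 × 18.85 = 25.1.
Round up: n₁ = 26, giving n₂ = 3 × 26 = 78.

n₁ = 26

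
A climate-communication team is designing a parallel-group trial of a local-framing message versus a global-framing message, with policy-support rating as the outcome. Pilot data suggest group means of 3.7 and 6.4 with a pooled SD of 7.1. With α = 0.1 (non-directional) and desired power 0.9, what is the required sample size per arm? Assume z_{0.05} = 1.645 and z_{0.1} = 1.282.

n = 119 per group

Cohen's d = |M₁ − M₂| / SD_pooled = |3.7 − 6.4| / 7.1 = 2.7 / 7.1 = 0.380.
For two independent groups with equal n: n = 2·((z_{α/2} + z_β) / d)².
z_{α/2} + z_β = 1.645 + 1.282 = 2.927.
n = 2 × (2.927 / 0.380)² = 2 × 7.703² = 2 × 59.33 = 118.7.
Round up to the next whole participant.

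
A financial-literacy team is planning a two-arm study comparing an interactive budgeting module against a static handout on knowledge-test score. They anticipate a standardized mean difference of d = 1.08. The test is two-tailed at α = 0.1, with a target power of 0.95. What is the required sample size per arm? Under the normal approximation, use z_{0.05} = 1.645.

For two independent groups with equal n: n = 2·((z_{α/2} + z_β) / d)².
z_{α/2} + z_β = 1.645 + 1.645 = 3.290.
n = 2 × (3.290 / 1.08)² = 2 × 3.046² = 2 × 9.28 = 18.6.
Round up to the next whole participant.

n = 19 per group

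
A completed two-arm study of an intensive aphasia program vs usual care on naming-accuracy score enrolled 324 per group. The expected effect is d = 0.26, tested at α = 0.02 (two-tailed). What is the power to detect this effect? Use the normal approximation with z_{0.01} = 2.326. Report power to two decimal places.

power ≈ 0.84

For two equal groups, power = Φ(d·√(n/2) − z_{α/2}).
d·√(n/2) = 0.26 × √(324/2) = 0.26 × 12.728 = 3.309.
z_β = 3.309 − 2.326 = 0.983.
Power = Φ(0.983) = 0.837.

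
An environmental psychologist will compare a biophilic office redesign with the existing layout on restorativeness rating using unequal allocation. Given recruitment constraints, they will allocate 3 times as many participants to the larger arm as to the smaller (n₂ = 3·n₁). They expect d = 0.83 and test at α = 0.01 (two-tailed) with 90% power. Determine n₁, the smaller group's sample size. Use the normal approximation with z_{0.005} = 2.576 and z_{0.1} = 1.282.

n₁ = 29

With allocation ratio k = n₂/n₁ = 3, Var(x̄₁−x̄₂) = σ²(1/n₁ + 1/(k·n₁)) = σ²·(k+1)/(k·n₁).
So n₁ = (1 + 1/k)·((z_{α/2} + z_β)/d)² = 1.333 × (3.858/0.83)².
n₁ = 1.333 × 21.61 = 28.8.
Round up: n₁ = 29, giving n₂ = 3 × 29 = 87.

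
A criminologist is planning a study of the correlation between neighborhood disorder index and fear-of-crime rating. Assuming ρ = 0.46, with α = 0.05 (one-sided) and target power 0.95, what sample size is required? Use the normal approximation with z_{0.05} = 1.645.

Fisher's z: C = ½·ln((1+r)/(1−r)) = ½·ln(2.7037) = 0.4973.
n = ((z_{α} + z_β)/C)² + 3.
(1.645 + 1.645) / 0.4973 = 3.290 / 0.4973 = 6.616.
n = 6.616² + 3 = 43.77 + 3 = 46.8.
Round up.

n = 47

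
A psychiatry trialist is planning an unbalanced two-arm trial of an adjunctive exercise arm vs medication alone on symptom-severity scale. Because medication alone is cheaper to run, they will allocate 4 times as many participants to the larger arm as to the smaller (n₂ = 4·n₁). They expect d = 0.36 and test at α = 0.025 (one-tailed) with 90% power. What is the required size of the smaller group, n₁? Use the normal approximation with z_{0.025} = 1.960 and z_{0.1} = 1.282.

n₁ = 102

With allocation ratio k = n₂/n₁ = 4, Var(x̄₁−x̄₂) = σ²(1/n₁ + 1/(k·n₁)) = σ²·(k+1)/(k·n₁).
So n₁ = (1 + 1/k)·((z_{α} + z_β)/d)² = 1.250 × (3.242/0.36)².
n₁ = 1.250 × 81.10 = 101.4.
Round up: n₁ = 102, giving n₂ = 4 × 102 = 408.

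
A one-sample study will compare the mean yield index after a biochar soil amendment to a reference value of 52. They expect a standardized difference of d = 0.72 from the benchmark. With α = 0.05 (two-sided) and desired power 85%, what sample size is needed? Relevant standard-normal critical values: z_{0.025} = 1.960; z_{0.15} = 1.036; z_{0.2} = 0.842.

n = 18

For a one-sample test: n = ((z_{α/2} + z_β) / d)².
z_{α/2} + z_β = 1.960 + 1.036 = 2.996.
n = (2.996 / 0.72)² = 4.161² = 17.31.
Round up.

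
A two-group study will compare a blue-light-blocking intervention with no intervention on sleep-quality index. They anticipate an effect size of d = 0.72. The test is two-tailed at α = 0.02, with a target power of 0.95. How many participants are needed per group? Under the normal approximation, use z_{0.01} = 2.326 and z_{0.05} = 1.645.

For two independent groups with equal n: n = 2·((z_{α/2} + z_β) / d)².
z_{α/2} + z_β = 2.326 + 1.645 = 3.971.
n = 2 × (3.971 / 0.72)² = 2 × 5.515² = 2 × 30.42 = 60.8.
Round up to the next whole participant.

n = 61 per group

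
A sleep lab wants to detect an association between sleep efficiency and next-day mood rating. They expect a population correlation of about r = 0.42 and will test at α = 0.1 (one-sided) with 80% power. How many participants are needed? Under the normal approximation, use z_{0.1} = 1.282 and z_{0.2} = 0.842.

n = 26

Fisher's z: C = ½·ln((1+r)/(1−r)) = ½·ln(2.4483) = 0.4477.
n = ((z_{α} + z_β)/C)² + 3.
(1.282 + 0.842) / 0.4477 = 2.124 / 0.4477 = 4.744.
n = 4.744² + 3 = 22.51 + 3 = 25.5.
Round up.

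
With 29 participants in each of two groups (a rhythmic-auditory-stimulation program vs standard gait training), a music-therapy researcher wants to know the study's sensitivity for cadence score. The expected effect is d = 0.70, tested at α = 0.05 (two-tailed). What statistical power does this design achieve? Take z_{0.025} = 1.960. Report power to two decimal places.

For two equal groups, power = Φ(d·√(n/2) − z_{α/2}).
d·√(n/2) = 0.70 × √(29/2) = 0.70 × 3.808 = 2.666.
z_β = 2.666 − 1.960 = 0.706.
Power = Φ(0.706) = 0.760.

power ≈ 0.76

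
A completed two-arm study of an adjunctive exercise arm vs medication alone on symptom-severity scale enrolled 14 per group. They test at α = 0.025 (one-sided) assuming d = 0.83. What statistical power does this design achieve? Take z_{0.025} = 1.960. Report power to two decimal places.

power ≈ 0.59

For two equal groups, power = Φ(d·√(n/2) − z_{α}).
d·√(n/2) = 0.83 × √(14/2) = 0.83 × 2.646 = 2.196.
z_β = 2.196 − 1.960 = 0.236.
Power = Φ(0.236) = 0.593.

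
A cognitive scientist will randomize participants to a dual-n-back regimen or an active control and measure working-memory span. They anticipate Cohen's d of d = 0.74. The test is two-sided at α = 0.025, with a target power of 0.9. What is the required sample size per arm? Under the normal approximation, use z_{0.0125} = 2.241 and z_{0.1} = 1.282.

For two independent groups with equal n: n = 2·((z_{α/2} + z_β) / d)².
z_{α/2} + z_β = 2.241 + 1.282 = 3.523.
n = 2 × (3.523 / 0.74)² = 2 × 4.761² = 2 × 22.67 = 45.3.
Round up to the next whole participant.

n = 46 per group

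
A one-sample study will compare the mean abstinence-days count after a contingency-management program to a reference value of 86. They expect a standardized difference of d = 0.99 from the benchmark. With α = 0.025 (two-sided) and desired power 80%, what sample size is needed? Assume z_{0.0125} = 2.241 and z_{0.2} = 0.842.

n = 10

For a one-sample test: n = ((z_{α/2} + z_β) / d)².
z_{α/2} + z_β = 2.241 + 0.842 = 3.083.
n = (3.083 / 0.99)² = 3.114² = 9.70.
Round up.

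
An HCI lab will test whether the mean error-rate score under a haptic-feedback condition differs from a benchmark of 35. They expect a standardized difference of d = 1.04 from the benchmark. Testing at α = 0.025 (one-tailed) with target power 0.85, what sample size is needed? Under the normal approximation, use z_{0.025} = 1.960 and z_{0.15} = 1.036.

For a one-sample test: n = ((z_{α} + z_β) / d)².
z_{α} + z_β = 1.960 + 1.036 = 2.996.
n = (2.996 / 1.04)² = 2.881² = 8.30.
Round up.

n = 9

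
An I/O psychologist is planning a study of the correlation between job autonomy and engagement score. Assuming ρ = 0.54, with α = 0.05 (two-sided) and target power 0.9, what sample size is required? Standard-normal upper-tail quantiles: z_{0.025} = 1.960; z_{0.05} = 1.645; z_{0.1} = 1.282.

Fisher's z: C = ½·ln((1+r)/(1−r)) = ½·ln(3.3478) = 0.6042.
n = ((z_{α/2} + z_β)/C)² + 3.
(1.960 + 1.282) / 0.6042 = 3.242 / 0.6042 = 5.366.
n = 5.366² + 3 = 28.79 + 3 = 31.8.
Round up.

n = 32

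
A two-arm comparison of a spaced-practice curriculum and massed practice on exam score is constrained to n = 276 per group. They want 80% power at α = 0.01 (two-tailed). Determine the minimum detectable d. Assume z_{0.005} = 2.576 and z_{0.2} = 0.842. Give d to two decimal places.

For two independent groups of n = 276 each: d_min = (z_{α/2} + z_β)·√(2/n).
z-sum = 2.576 + 0.842 = 3.418.
d_min = 3.418 × √(2/276) = 3.418 × 0.0851 = 0.291.

d_min ≈ 0.29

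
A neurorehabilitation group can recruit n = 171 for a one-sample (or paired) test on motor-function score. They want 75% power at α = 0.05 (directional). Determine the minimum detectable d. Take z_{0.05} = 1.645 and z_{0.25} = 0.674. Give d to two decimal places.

For a single sample (or paired design) of n = 171: d_min = (z_{α} + z_β)/√n.
z-sum = 1.645 + 0.674 = 2.319.
d_min = 2.319 / √171 = 2.319 / 13.077 = 0.177.

d_min ≈ 0.18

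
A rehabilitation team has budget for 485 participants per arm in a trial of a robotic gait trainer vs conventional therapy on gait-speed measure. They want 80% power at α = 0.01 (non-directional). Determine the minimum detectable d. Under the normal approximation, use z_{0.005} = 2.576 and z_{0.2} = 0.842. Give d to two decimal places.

For two independent groups of n = 485 each: d_min = (z_{α/2} + z_β)·√(2/n).
z-sum = 2.576 + 0.842 = 3.418.
d_min = 3.418 × √(2/485) = 3.418 × 0.0642 = 0.219.

d_min ≈ 0.22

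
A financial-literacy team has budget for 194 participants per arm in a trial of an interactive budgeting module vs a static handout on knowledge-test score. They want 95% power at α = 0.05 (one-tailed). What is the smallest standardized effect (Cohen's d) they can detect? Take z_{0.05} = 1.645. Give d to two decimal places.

For two independent groups of n = 194 each: d_min = (z_{α} + z_β)·√(2/n).
z-sum = 1.645 + 1.645 = 3.290.
d_min = 3.290 × √(2/194) = 3.290 × 0.1015 = 0.334.

d_min ≈ 0.33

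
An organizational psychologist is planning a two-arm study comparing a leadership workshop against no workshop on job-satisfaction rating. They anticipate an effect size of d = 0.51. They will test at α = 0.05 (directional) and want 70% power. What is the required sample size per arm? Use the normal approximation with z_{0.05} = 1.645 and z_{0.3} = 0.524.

For two independent groups with equal n: n = 2·((z_{α} + z_β) / d)².
z_{α} + z_β = 1.645 + 0.524 = 2.169.
n = 2 × (2.169 / 0.51)² = 2 × 4.253² = 2 × 18.09 = 36.2.
Round up to the next whole participant.

n = 37 per group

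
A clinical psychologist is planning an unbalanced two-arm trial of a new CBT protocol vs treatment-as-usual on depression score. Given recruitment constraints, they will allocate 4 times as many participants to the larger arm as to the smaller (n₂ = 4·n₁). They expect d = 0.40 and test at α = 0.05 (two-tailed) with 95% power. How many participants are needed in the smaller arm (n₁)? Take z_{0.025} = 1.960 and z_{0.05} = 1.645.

With allocation ratio k = n₂/n₁ = 4, Var(x̄₁−x̄₂) = σ²(1/n₁ + 1/(k·n₁)) = σ²·(k+1)/(k·n₁).
So n₁ = (1 + 1/k)·((z_{α/2} + z_β)/d)² = 1.250 × (3.605/0.40)².
n₁ = 1.250 × 81.23 = 101.5.
Round up: n₁ = 102, giving n₂ = 4 × 102 = 408.

n₁ = 102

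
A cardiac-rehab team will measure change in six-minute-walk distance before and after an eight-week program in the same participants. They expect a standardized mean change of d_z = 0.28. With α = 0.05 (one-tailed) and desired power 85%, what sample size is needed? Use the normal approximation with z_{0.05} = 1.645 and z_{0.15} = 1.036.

n = 92 pairs

For a paired (one-sample on differences) test: n = ((z_{α} + z_β) / d)².
z_{α} + z_β = 1.645 + 1.036 = 2.681.
n = (2.681 / 0.28)² = 9.575² = 91.68.
Round up.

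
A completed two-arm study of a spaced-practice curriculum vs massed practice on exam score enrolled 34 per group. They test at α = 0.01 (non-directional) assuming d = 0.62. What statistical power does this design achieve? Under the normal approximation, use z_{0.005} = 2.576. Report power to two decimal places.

For two equal groups, power = Φ(d·√(n/2) − z_{α/2}).
d·√(n/2) = 0.62 × √(34/2) = 0.62 × 4.123 = 2.556.
z_β = 2.556 − 2.576 = -0.020.
Power = Φ(-0.020) = 0.492.

power ≈ 0.49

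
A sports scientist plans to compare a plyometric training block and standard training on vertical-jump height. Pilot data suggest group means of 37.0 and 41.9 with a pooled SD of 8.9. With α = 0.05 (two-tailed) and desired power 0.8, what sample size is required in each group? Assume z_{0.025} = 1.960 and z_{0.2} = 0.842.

Cohen's d = |M₁ − M₂| / SD_pooled = |37.0 − 41.9| / 8.9 = 4.9 / 8.9 = 0.551.
For two independent groups with equal n: n = 2·((z_{α/2} + z_β) / d)².
z_{α/2} + z_β = 1.960 + 0.842 = 2.802.
n = 2 × (2.802 / 0.551)² = 2 × 5.085² = 2 × 25.86 = 51.7.
Round up to the next whole participant.

n = 52 per group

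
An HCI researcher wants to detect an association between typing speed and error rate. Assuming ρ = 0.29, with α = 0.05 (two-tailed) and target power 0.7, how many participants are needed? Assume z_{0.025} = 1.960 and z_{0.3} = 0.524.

Fisher's z: C = ½·ln((1+r)/(1−r)) = ½·ln(1.8169) = 0.2986.
n = ((z_{α/2} + z_β)/C)² + 3.
(1.960 + 0.524) / 0.2986 = 2.484 / 0.2986 = 8.319.
n = 8.319² + 3 = 69.20 + 3 = 72.2.
Round up.

n = 73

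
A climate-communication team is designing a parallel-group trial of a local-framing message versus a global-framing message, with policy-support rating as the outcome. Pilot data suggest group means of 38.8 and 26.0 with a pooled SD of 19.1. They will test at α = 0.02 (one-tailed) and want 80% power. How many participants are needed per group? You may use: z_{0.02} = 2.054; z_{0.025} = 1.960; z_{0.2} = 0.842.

n = 38 per group

Cohen's d = |M₁ − M₂| / SD_pooled = |38.8 − 26.0| / 19.1 = 12.8 / 19.1 = 0.670.
For two independent groups with equal n: n = 2·((z_{α} + z_β) / d)².
z_{α} + z_β = 2.054 + 0.842 = 2.896.
n = 2 × (2.896 / 0.670)² = 2 × 4.322² = 2 × 18.68 = 37.4.
Round up to the next whole participant.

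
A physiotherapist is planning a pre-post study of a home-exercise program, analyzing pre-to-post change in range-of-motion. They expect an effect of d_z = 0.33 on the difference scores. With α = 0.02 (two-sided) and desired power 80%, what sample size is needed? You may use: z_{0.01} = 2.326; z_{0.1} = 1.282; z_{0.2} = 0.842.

For a paired (one-sample on differences) test: n = ((z_{α/2} + z_β) / d)².
z_{α/2} + z_β = 2.326 + 0.842 = 3.168.
n = (3.168 / 0.33)² = 9.600² = 92.16.
Round up.

n = 93 pairs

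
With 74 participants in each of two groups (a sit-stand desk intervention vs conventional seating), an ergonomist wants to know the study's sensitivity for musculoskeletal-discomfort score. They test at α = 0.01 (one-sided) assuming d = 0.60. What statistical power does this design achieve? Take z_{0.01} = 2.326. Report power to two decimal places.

power ≈ 0.91

For two equal groups, power = Φ(d·√(n/2) − z_{α}).
d·√(n/2) = 0.60 × √(74/2) = 0.60 × 6.083 = 3.650.
z_β = 3.650 − 2.326 = 1.324.
Power = Φ(1.324) = 0.907.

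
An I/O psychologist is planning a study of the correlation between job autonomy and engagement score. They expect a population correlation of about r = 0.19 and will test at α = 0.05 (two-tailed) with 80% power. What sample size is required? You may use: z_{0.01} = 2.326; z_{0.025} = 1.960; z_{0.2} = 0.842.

n = 216

Fisher's z: C = ½·ln((1+r)/(1−r)) = ½·ln(1.4691) = 0.1923.
n = ((z_{α/2} + z_β)/C)² + 3.
(1.960 + 0.842) / 0.1923 = 2.802 / 0.1923 = 14.571.
n = 14.571² + 3 = 212.31 + 3 = 215.3.
Round up.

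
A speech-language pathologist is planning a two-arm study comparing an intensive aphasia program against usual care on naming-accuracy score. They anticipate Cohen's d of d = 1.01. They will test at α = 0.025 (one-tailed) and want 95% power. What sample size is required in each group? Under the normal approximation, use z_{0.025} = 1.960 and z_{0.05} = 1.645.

For two independent groups with equal n: n = 2·((z_{α} + z_β) / d)².
z_{α} + z_β = 1.960 + 1.645 = 3.605.
n = 2 × (3.605 / 1.01)² = 2 × 3.569² = 2 × 12.74 = 25.5.
Round up to the next whole participant.

n = 26 per group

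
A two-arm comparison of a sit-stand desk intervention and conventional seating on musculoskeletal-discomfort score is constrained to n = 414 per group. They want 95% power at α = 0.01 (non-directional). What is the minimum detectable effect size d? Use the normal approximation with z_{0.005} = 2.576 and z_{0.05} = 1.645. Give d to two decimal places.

d_min ≈ 0.29

For two independent groups of n = 414 each: d_min = (z_{α/2} + z_β)·√(2/n).
z-sum = 2.576 + 1.645 = 4.221.
d_min = 4.221 × √(2/414) = 4.221 × 0.0695 = 0.293.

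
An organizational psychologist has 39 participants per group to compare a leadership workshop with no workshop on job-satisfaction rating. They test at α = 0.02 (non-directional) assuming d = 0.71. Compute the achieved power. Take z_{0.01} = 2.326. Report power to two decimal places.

For two equal groups, power = Φ(d·√(n/2) − z_{α/2}).
d·√(n/2) = 0.71 × √(39/2) = 0.71 × 4.416 = 3.135.
z_β = 3.135 − 2.326 = 0.809.
Power = Φ(0.809) = 0.791.

power ≈ 0.79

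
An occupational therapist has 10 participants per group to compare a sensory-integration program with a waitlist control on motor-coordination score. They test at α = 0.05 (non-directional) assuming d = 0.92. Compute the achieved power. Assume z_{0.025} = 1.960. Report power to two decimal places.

power ≈ 0.54

For two equal groups, power = Φ(d·√(n/2) − z_{α/2}).
d·√(n/2) = 0.92 × √(10/2) = 0.92 × 2.236 = 2.057.
z_β = 2.057 − 1.960 = 0.097.
Power = Φ(0.097) = 0.539.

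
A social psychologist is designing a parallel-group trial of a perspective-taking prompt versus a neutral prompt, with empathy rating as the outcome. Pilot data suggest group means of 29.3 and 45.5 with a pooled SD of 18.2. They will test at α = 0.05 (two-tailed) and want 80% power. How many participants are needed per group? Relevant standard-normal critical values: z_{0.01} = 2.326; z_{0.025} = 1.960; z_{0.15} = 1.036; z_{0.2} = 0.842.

Cohen's d = |M₁ − M₂| / SD_pooled = |29.3 − 45.5| / 18.2 = 16.2 / 18.2 = 0.890.
For two independent groups with equal n: n = 2·((z_{α/2} + z_β) / d)².
z_{α/2} + z_β = 1.960 + 0.842 = 2.802.
n = 2 × (2.802 / 0.890)² = 2 × 3.148² = 2 × 9.91 = 19.8.
Round up to the next whole participant.

n = 20 per group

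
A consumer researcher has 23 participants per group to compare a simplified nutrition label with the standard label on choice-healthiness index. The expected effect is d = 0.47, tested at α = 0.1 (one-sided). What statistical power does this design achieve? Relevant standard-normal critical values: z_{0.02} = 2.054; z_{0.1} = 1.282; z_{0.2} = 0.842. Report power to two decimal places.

For two equal groups, power = Φ(d·√(n/2) − z_{α}).
d·√(n/2) = 0.47 × √(23/2) = 0.47 × 3.391 = 1.594.
z_β = 1.594 − 1.282 = 0.312.
Power = Φ(0.312) = 0.622.

power ≈ 0.62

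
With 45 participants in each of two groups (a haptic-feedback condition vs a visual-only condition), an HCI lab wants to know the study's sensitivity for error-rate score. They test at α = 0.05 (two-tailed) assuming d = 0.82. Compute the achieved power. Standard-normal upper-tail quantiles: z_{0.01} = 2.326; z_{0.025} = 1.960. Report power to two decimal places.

For two equal groups, power = Φ(d·√(n/2) − z_{α/2}).
d·√(n/2) = 0.82 × √(45/2) = 0.82 × 4.743 = 3.890.
z_β = 3.890 − 1.960 = 1.930.
Power = Φ(1.930) = 0.973.

power ≈ 0.97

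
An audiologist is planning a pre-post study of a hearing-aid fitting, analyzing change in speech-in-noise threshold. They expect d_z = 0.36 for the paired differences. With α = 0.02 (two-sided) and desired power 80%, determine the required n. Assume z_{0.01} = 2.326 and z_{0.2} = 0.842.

For a paired (one-sample on differences) test: n = ((z_{α/2} + z_β) / d)².
z_{α/2} + z_β = 2.326 + 0.842 = 3.168.
n = (3.168 / 0.36)² = 8.800² = 77.44.
Round up.

n = 78 pairs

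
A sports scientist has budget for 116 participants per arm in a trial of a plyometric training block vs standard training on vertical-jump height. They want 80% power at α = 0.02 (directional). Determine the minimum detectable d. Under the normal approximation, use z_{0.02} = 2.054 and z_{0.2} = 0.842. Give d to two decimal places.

For two independent groups of n = 116 each: d_min = (z_{α} + z_β)·√(2/n).
z-sum = 2.054 + 0.842 = 2.896.
d_min = 2.896 × √(2/116) = 2.896 × 0.1313 = 0.380.

d_min ≈ 0.38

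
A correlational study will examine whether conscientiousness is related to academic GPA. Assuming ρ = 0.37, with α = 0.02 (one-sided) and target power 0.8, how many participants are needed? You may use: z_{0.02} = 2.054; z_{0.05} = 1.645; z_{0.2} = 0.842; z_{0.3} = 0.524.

Fisher's z: C = ½·ln((1+r)/(1−r)) = ½·ln(2.1746) = 0.3884.
n = ((z_{α} + z_β)/C)² + 3.
(2.054 + 0.842) / 0.3884 = 2.896 / 0.3884 = 7.456.
n = 7.456² + 3 = 55.60 + 3 = 58.6.
Round up.

n = 59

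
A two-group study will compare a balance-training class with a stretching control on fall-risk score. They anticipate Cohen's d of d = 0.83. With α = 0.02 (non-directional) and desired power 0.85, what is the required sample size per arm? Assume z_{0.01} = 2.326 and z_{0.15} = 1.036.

n = 33 per group

For two independent groups with equal n: n = 2·((z_{α/2} + z_β) / d)².
z_{α/2} + z_β = 2.326 + 1.036 = 3.362.
n = 2 × (3.362 / 0.83)² = 2 × 4.051² = 2 × 16.41 = 32.8.
Round up to the next whole participant.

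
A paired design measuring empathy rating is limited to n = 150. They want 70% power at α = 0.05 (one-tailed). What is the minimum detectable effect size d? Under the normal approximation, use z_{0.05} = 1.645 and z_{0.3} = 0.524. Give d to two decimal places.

d_min ≈ 0.18

For a single sample (or paired design) of n = 150: d_min = (z_{α} + z_β)/√n.
z-sum = 1.645 + 0.524 = 2.169.
d_min = 2.169 / √150 = 2.169 / 12.247 = 0.177.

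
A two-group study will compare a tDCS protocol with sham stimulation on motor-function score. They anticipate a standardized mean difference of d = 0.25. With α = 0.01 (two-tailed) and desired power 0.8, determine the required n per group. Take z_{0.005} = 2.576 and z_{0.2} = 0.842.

For two independent groups with equal n: n = 2·((z_{α/2} + z_β) / d)².
z_{α/2} + z_β = 2.576 + 0.842 = 3.418.
n = 2 × (3.418 / 0.25)² = 2 × 13.672² = 2 × 186.92 = 373.8.
Round up to the next whole participant.

n = 374 per group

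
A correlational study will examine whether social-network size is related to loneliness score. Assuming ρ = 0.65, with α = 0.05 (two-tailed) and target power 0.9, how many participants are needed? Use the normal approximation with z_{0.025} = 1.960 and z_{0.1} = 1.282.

n = 21

Fisher's z: C = ½·ln((1+r)/(1−r)) = ½·ln(4.7143) = 0.7753.
n = ((z_{α/2} + z_β)/C)² + 3.
(1.960 + 1.282) / 0.7753 = 3.242 / 0.7753 = 4.182.
n = 4.182² + 3 = 17.49 + 3 = 20.5.
Round up.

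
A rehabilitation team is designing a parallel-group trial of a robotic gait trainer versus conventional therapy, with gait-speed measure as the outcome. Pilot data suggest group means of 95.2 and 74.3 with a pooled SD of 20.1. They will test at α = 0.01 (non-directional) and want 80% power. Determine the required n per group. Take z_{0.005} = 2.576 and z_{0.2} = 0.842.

Cohen's d = |M₁ − M₂| / SD_pooled = |95.2 − 74.3| / 20.1 = 20.9 / 20.1 = 1.040.
For two independent groups with equal n: n = 2·((z_{α/2} + z_β) / d)².
z_{α/2} + z_β = 2.576 + 0.842 = 3.418.
n = 2 × (3.418 / 1.040)² = 2 × 3.287² = 2 × 10.80 = 21.6.
Round up to the next whole participant.

n = 22 per group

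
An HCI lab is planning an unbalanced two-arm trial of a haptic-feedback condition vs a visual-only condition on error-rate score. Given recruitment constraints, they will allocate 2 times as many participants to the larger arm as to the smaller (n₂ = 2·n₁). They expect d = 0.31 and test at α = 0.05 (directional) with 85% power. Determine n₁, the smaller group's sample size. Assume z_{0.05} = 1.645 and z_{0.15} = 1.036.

n₁ = 113

With allocation ratio k = n₂/n₁ = 2, Var(x̄₁−x̄₂) = σ²(1/n₁ + 1/(k·n₁)) = σ²·(k+1)/(k·n₁).
So n₁ = (1 + 1/k)·((z_{α} + z_β)/d)² = 1.500 × (2.681/0.31)².
n₁ = 1.500 × 74.79 = 112.2.
Round up: n₁ = 113, giving n₂ = 2 × 113 = 226.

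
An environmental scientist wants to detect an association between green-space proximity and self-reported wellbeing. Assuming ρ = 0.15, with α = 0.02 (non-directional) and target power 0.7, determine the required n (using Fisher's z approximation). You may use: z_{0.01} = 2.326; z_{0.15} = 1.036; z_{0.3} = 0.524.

n = 359

Fisher's z: C = ½·ln((1+r)/(1−r)) = ½·ln(1.3529) = 0.1511.
n = ((z_{α/2} + z_β)/C)² + 3.
(2.326 + 0.524) / 0.1511 = 2.850 / 0.1511 = 18.862.
n = 18.862² + 3 = 355.76 + 3 = 358.8.
Round up.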